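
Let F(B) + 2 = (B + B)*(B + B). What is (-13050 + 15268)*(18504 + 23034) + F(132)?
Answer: 92200978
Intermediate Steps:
F(B) = -2 + 4*B² (F(B) = -2 + (B + B)*(B + B) = -2 + (2*B)*(2*B) = -2 + 4*B²)
(-13050 + 15268)*(18504 + 23034) + F(132) = (-13050 + 15268)*(18504 + 23034) + (-2 + 4*132²) = 2218*41538 + (-2 + 4*17424) = 92131284 + (-2 + 69696) = 92131284 + 69694 = 92200978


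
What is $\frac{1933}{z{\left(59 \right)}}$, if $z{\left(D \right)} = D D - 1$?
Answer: $\frac{1933}{3480} \approx 0.55546$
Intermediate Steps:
$z{\left(D \right)} = -1 + D^{2}$ ($z{\left(D \right)} = D^{2} - 1 = -1 + D^{2}$)
$\frac{1933}{z{\left(59 \right)}} = \frac{1933}{-1 + 59^{2}} = \frac{1933}{-1 + 3481} = \frac{1933}{3480}$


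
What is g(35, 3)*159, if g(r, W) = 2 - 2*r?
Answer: -10812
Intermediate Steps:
g(35, 3)*159 = (2 - 2*35)*159 = (2 - 70)*159 = -68*159 = -10812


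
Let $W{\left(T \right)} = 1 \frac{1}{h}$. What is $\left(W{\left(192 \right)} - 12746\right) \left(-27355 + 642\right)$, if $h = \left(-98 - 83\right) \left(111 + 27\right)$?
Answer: $\frac{8504606830957}{24978} \approx 3.4048 \cdot 10^{8}$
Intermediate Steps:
$h = -24978$ ($h = \left(-181\right) 138 = -24978$)
$W{\left(T \right)} = - \frac{1}{24978}$ ($W{\left(T \right)} = 1 \frac{1}{-24978} = 1 \left(- \frac{1}{24978}\right) = - \frac{1}{24978}$)
$\left(W{\left(192 \right)} - 12746\right) \left(-27355 + 642\right) = \left(- \frac{1}{24978} - 12746\right) \left(-27355 + 642\right) = \left(- \frac{318369589}{24978}\right) \left(-26713\right) = \frac{8504606830957}{24978}$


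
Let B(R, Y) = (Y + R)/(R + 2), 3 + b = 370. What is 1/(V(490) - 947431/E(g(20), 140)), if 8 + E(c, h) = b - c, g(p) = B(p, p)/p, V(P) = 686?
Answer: -3948/7713413 ≈ -0.00051184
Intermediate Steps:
b = 367 (b = -3 + 370 = 367)
B(R, Y) = (R + Y)/(2 + R)
g(p) = 2/(2 + p) (g(p) = ((p + p)/(2 + p))/p = ((2*p)/(2 + p))/p = (2*p/(2 + p))/p = 2/(2 + p))
E(c, h) = 359 - c (E(c, h) = -8 + (367 - c) = 359 - c)
1/(V(490) - 947431/E(g(20), 140)) = 1/(686 - 947431/(359 - 2/(2 + 20))) = 1/(686 - 947431/(359 - 2/22)) = 1/(686 - 947431/(359 - 1*1/11)) = 1/(686 - 947431/(359 - 1/11)) = 1/(686 - 947431/3948/11) = 1/(686 - 947431*11/3948) = 1/(686 - 10421741/3948) = 1/(-7713413/3948) = -3948/7713413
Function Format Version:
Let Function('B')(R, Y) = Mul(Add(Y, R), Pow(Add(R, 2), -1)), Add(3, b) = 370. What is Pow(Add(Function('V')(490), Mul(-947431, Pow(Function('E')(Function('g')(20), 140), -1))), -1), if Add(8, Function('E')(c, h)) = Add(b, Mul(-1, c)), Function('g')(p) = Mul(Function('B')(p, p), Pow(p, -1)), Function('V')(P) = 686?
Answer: Rational(-3948, 7713413) ≈ -0.00051184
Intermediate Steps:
b = 367 (b = Add(-3, 370) = 367)
Function('B')(R, Y) = Mul(Pow(Add(2, R), -1), Add(R, Y)) (Function('B')(R, Y) = Mul(Add(R, Y), Pow(Add(2, R), -1)) = Mul(Pow(Add(2, R), -1), Add(R, Y)))
Function('g')(p) = Mul(2, Pow(Add(2, p), -1)) (Function('g')(p) = Mul(Mul(Pow(Add(2, p), -1), Add(p, p)), Pow(p, -1)) = Mul(Mul(Pow(Add(2, p), -1), Mul(2, p)), Pow(p, -1)) = Mul(Mul(2, p, Pow(Add(2, p), -1)), Pow(p, -1)) = Mul(2, Pow(Add(2, p), -1)))
Function('E')(c, h) = Add(359, Mul(-1, c)) (Function('E')(c, h) = Add(-8, Add(367, Mul(-1, c))) = Add(359, Mul(-1, c)))
Pow(Add(Function('V')(490), Mul(-947431, Pow(Function('E')(Function('g')(20), 140), -1))), -1) = Pow(Add(686, Mul(-947431, Pow(Add(359, Mul(-1, Mul(2, Pow(Add(2, 20), -1)))), -1))), -1) = Pow(Add(686, Mul(-947431, Pow(Add(359, Mul(-1, Mul(2, Pow(22, -1)))), -1))), -1) = Pow(Add(686, Mul(-947431, Pow(Add(359, Mul(-1, Mul(2, Rational(1, 22)))), -1))), -1) = Pow(Add(686, Mul(-947431, Pow(Add(359, Mul(-1, Rational(1, 11))), -1))), -1) = Pow(Add(686, Mul(-947431, Pow(Add(359, Rational(-1, 11)), -1))), -1) = Pow(Add(686, Mul(-947431, Pow(Rational(3948, 11), -1))), -1) = Pow(Add(686, Mul(-947431, Rational(11, 3948))), -1) = Pow(Add(686, Rational(-10421741, 3948)), -1) = Pow(Rational(-7713413, 3948), -1) = Rational(-3948, 7713413)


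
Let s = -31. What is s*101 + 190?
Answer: -2941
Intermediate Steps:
s*101 + 190 = -31*101 + 190 = -3131 + 190 = -2941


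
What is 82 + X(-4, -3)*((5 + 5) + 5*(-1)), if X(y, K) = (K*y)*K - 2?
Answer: -108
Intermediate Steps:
X(y, K) = -2 + y*K² (X(y, K) = y*K² - 2 = -2 + y*K²)
82 + X(-4, -3)*((5 + 5) + 5*(-1)) = 82 + (-2 - 4*(-3)²)*((5 + 5) + 5*(-1)) = 82 + (-2 - 4*9)*(10 - 5) = 82 + (-2 - 36)*5 = 82 - 38*5 = 82 - 190 = -108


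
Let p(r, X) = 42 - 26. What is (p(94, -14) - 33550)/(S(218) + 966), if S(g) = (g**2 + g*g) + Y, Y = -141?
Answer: -33534/95873 ≈ -0.34978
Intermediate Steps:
p(r, X) = 16
S(g) = -141 + 2*g**2 (S(g) = (g**2 + g*g) - 141 = (g**2 + g**2) - 141 = 2*g**2 - 141 = -141 + 2*g**2)
(p(94, -14) - 33550)/(S(218) + 966) = (16 - 33550)/((-141 + 2*218**2) + 966) = -33534/((-141 + 2*47524) + 966) = -33534/((-141 + 95048) + 966) = -33534/(94907 + 966) = -33534/95873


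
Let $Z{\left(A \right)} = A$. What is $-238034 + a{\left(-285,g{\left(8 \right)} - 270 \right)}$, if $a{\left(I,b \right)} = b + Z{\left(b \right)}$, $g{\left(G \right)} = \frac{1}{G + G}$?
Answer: $- \frac{1908591}{8} \approx -2.3857 \cdot 10^{5}$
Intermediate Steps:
$g{\left(G \right)} = \frac{1}{2 G}$
$a{\left(I,b \right)} = 2 b$ ($a{\left(I,b \right)} = b + b = 2 b$)
$-238034 + a{\left(-285,g{\left(8 \right)} - 270 \right)} = -238034 + 2 \left(\frac{1}{2 \cdot 8} - 270\right) = -238034 + 2 \left(\frac{1}{2} \cdot \frac{1}{8} - 270\right) = -238034 + 2 \left(\frac{1}{16} - 270\right) = -238034 + 2 \left(- \frac{4319}{16}\right) = -238034 - \frac{4319}{8} = - \frac{1908591}{8}$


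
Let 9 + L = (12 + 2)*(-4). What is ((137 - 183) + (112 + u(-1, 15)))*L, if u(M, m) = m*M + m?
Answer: -4290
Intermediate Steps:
u(M, m) = m + M*m (u(M, m) = M*m + m = m + M*m)
L = -65 (L = -9 + (12 + 2)*(-4) = -9 + 14*(-4) = -9 - 56 = -65)
((137 - 183) + (112 + u(-1, 15)))*L = ((137 - 183) + (112 + 15*(1 - 1)))*(-65) = (-46 + (112 + 15*0))*(-65) = (-46 + (112 + 0))*(-65) = (-46 + 112)*(-65) = 66*(-65) = -4290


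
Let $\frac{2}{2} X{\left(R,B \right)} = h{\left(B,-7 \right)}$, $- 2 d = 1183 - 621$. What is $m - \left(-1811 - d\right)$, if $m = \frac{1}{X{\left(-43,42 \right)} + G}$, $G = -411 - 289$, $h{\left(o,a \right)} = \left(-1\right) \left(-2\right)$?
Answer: $\frac{1067939}{698} \approx 1530.0$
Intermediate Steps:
$h{\left(o,a \right)} = 2$
$d = -281$ ($d = - \frac{1183 - 621}{2} = \left(- \frac{1}{2}\right) 562 = -281$)
$X{\left(R,B \right)} = 2$
$G = -700$ ($G = -411 - 289 = -700$)
$m = - \frac{1}{698}$ ($m = \frac{1}{2 - 700} = \frac{1}{-698} = - \frac{1}{698} \approx -0.0014327$)
$m - \left(-1811 - d\right) = - \frac{1}{698} - \left(-1811 - -281\right) = - \frac{1}{698} - \left(-1811 + 281\right) = - \frac{1}{698} - -1530 = - \frac{1}{698} + 1530 = \frac{1067939}{698}$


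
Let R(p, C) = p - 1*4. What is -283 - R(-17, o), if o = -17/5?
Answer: -262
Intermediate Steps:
o = -17/5 (o = -17*⅕ = -17/5 ≈ -3.4000)
R(p, C) = -4 + p (R(p, C) = p - 4 = -4 + p)
-283 - R(-17, o) = -283 - (-4 - 17) = -283 - 1*(-21) = -283 + 21 = -262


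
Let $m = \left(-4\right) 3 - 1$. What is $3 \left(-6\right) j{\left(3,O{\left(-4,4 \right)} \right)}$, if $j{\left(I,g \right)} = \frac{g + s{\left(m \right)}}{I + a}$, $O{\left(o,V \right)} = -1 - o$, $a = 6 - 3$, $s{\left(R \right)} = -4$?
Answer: $3$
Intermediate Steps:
$m = -13$ ($m = -12 - 1 = -13$)
$a = 3$ ($a = 6 - 3 = 3$)
$j{\left(I,g \right)} = \frac{-4 + g}{3 + I}$ ($j{\left(I,g \right)} = \frac{g - 4}{I + 3} = \frac{-4 + g}{3 + I}$)
$3 \left(-6\right) j{\left(3,O{\left(-4,4 \right)} \right)} = 3 \left(-6\right) \frac{-4 - -3}{3 + 3} = - 18 \frac{-4 + \left(-1 + 4\right)}{6} = - 18 \frac{-4 + 3}{6} = - 18 \cdot \frac{1}{6} \left(-1\right) = \left(-18\right) \left(- \frac{1}{6}\right) = 3$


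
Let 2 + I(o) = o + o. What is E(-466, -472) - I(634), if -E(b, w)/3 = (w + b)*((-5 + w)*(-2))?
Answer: 2683290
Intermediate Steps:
E(b, w) = -3*(10 - 2*w)*(b + w) (E(b, w) = -3*(w + b)*(-5 + w)*(-2) = -3*(b + w)*(10 - 2*w) = -3*(10 - 2*w)*(b + w))
I(o) = -2 + 2*o (I(o) = -2 + (o + o) = -2 + 2*o)
E(-466, -472) - I(634) = (-30*(-466) - 30*(-472) + 6*(-472)**2 + 6*(-466)*(-472)) - (-2 + 2*634) = (13980 + 14160 + 6*222784 + 1319712) - (-2 + 1268) = (13980 + 14160 + 1336704 + 1319712) - 1*1266 = 2684556 - 1266 = 2683290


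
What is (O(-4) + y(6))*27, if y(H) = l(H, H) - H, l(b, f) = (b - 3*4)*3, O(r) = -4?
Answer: -756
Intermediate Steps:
l(b, f) = -36 + 3*b (l(b, f) = (b - 12)*3 = (-12 + b)*3 = -36 + 3*b)
y(H) = -36 + 2*H (y(H) = (-36 + 3*H) - H = -36 + 2*H)
(O(-4) + y(6))*27 = (-4 + (-36 + 2*6))*27 = (-4 + (-36 + 12))*27 = (-4 - 24)*27 = -28*27 = -756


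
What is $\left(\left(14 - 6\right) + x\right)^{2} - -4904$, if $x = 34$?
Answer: $6668$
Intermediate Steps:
$\left(\left(14 - 6\right) + x\right)^{2} - -4904 = \left(\left(14 - 6\right) + 34\right)^{2} - -4904 = \left(8 + 34\right)^{2} + 4904 = 42^{2} + 4904 = 1764 + 4904 = 6668$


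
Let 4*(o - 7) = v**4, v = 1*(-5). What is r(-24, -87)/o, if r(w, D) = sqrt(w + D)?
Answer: 4*I*sqrt(111)/653 ≈ 0.064537*I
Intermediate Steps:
v = -5
r(w, D) = sqrt(D + w)
o = 653/4 (o = 7 + (1/4)*(-5)**4 = 7 + (1/4)*625 = 7 + 625/4 = 653/4 ≈ 163.25)
r(-24, -87)/o = sqrt(-87 - 24)/(653/4) = sqrt(-111)*(4/653) = (I*sqrt(111))*(4/653) = 4*I*sqrt(111)/653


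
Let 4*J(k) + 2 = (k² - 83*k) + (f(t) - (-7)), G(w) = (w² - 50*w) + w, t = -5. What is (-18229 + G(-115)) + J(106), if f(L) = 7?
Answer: 2487/2 ≈ 1243.5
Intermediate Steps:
G(w) = w² - 49*w
J(k) = 3 - 83*k/4 + k²/4 (J(k) = -½ + ((k² - 83*k) + (7 - (-7)))/4 = -½ + ((k² - 83*k) + (7 - 1*(-7)))/4 = -½ + ((k² - 83*k) + (7 + 7))/4 = -½ + ((k² - 83*k) + 14)/4 = -½ + (14 + k² - 83*k)/4 = -½ + (7/2 - 83*k/4 + k²/4) = 3 - 83*k/4 + k²/4)
(-18229 + G(-115)) + J(106) = (-18229 - 115*(-49 - 115)) + (3 - 83/4*106 + (¼)*106²) = (-18229 - 115*(-164)) + (3 - 4399/2 + (¼)*11236) = (-18229 + 18860) + (3 - 4399/2 + 2809) = 631 + 1225/2 = 2487/2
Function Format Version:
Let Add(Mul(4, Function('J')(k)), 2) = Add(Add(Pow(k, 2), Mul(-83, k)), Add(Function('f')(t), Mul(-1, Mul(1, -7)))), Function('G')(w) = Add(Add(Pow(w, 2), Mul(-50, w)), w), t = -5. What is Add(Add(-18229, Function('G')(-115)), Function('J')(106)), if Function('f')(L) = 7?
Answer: Rational(2487, 2) ≈ 1243.5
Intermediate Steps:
Function('G')(w) = Add(Pow(w, 2), Mul(-49, w))
Function('J')(k) = Add(3, Mul(Rational(-83, 4), k), Mul(Rational(1, 4), Pow(k, 2))) (Function('J')(k) = Add(Rational(-1, 2), Mul(Rational(1, 4), Add(Add(Pow(k, 2), Mul(-83, k)), Add(7, Mul(-1, Mul(1, -7)))))) = Add(Rational(-1, 2), Mul(Rational(1, 4), Add(Add(Pow(k, 2), Mul(-83, k)), Add(7, Mul(-1, -7))))) = Add(Rational(-1, 2), Mul(Rational(1, 4), Add(Add(Pow(k, 2), Mul(-83, k)), Add(7, 7)))) = Add(Rational(-1, 2), Mul(Rational(1, 4), Add(Add(Pow(k, 2), Mul(-83, k)), 14))) = Add(Rational(-1, 2), Mul(Rational(1, 4), Add(14, Pow(k, 2), Mul(-83, k)))) = Add(Rational(-1, 2), Add(Rational(7, 2), Mul(Rational(-83, 4), k), Mul(Rational(1, 4), Pow(k, 2)))) = Add(3, Mul(Rational(-83, 4), k), Mul(Rational(1, 4), Pow(k, 2))))
Add(Add(-18229, Function('G')(-115)), Function('J')(106)) = Add(Add(-18229, Mul(-115, Add(-49, -115))), Add(3, Mul(Rational(-83, 4), 106), Mul(Rational(1, 4), Pow(106, 2)))) = Add(Add(-18229, Mul(-115, -164)), Add(3, Rational(-4399, 2), Mul(Rational(1, 4), 11236))) = Add(Add(-18229, 18860), Add(3, Rational(-4399, 2), 2809)) = Add(631, Rational(1225, 2)) = Rational(2487, 2)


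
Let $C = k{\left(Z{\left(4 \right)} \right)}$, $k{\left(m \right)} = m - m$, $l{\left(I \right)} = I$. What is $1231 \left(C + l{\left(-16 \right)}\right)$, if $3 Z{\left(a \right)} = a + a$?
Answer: $-19696$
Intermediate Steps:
$Z{\left(a \right)} = \frac{2 a}{3}$ ($Z{\left(a \right)} = \frac{a + a}{3} = \frac{2 a}{3}$)
$k{\left(m \right)} = 0$
$C = 0$
$1231 \left(C + l{\left(-16 \right)}\right) = 1231 \left(0 - 16\right) = 1231 \left(-16\right) = -19696$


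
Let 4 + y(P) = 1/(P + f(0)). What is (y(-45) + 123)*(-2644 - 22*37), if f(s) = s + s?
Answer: -18514132/45 ≈ -4.1143e+5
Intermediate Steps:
f(s) = 2*s
y(P) = -4 + 1/P (y(P) = -4 + 1/(P + 2*0) = -4 + 1/(P + 0) = -4 + 1/P)
(y(-45) + 123)*(-2644 - 22*37) = ((-4 + 1/(-45)) + 123)*(-2644 - 22*37) = ((-4 - 1/45) + 123)*(-2644 - 814) = (-181/45 + 123)*(-3458) = (5354/45)*(-3458) = -18514132/45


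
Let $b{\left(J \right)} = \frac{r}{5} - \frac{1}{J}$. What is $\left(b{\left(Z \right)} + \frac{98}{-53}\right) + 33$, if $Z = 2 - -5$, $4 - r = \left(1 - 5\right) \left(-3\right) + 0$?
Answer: $\frac{54552}{1855} \approx 29.408$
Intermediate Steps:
$r = -8$ ($r = 4 - \left(\left(1 - 5\right) \left(-3\right) + 0\right) = 4 - \left(\left(-4\right) \left(-3\right) + 0\right) = 4 - \left(12 + 0\right) = 4 - 12 = -8$)
$Z = 7$ ($Z = 2 + 5 = 7$)
$b{\left(J \right)} = - \frac{8}{5} - \frac{1}{J}$
$\left(b{\left(Z \right)} + \frac{98}{-53}\right) + 33 = \left(\left(- \frac{8}{5} - \frac{1}{7}\right) + \frac{98}{-53}\right) + 33 = \left(\left(- \frac{8}{5} - \frac{1}{7}\right) + 98 \left(- \frac{1}{53}\right)\right) + 33 = \left(\left(- \frac{8}{5} - \frac{1}{7}\right) - \frac{98}{53}\right) + 33 = \left(- \frac{61}{35} - \frac{98}{53}\right) + 33 = - \frac{6663}{1855} + 33 = \frac{54552}{1855}$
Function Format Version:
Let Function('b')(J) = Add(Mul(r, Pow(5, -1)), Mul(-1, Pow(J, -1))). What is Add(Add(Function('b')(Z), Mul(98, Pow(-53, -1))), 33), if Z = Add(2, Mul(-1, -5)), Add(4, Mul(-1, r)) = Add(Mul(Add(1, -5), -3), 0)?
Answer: Rational(54552, 1855) ≈ 29.408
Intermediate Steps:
r = -8 (r = Add(4, Mul(-1, Add(Mul(Add(1, -5), -3), 0))) = Add(4, Mul(-1, Add(Mul(-4, -3), 0))) = Add(4, Mul(-1, Add(12, 0))) = Add(4, Mul(-1, 12)) = Add(4, -12) = -8)
Z = 7 (Z = Add(2, 5) = 7)
Function('b')(J) = Add(Rational(-8, 5), Mul(-1, Pow(J, -1))) (Function('b')(J) = Add(Mul(-8, Pow(5, -1)), Mul(-1, Pow(J, -1))) = Add(Mul(-8, Rational(1, 5)), Mul(-1, Pow(J, -1))) = Add(Rational(-8, 5), Mul(-1, Pow(J, -1))))
Add(Add(Function('b')(Z), Mul(98, Pow(-53, -1))), 33) = Add(Add(Add(Rational(-8, 5), Mul(-1, Pow(7, -1))), Mul(98, Pow(-53, -1))), 33) = Add(Add(Add(Rational(-8, 5), Mul(-1, Rational(1, 7))), Mul(98, Rational(-1, 53))), 33) = Add(Add(Add(Rational(-8, 5), Rational(-1, 7)), Rational(-98, 53)), 33) = Add(Add(Rational(-61, 35), Rational(-98, 53)), 33) = Add(Rational(-6663, 1855), 33) = Rational(54552, 1855)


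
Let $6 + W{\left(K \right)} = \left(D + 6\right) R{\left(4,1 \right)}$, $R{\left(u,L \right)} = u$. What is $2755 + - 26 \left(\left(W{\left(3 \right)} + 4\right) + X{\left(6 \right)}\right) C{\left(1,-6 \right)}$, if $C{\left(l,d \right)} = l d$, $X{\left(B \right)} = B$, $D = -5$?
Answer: $4003$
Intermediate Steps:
$C{\left(l,d \right)} = d l$
$W{\left(K \right)} = -2$ ($W{\left(K \right)} = -6 + \left(-5 + 6\right) 4 = -6 + 1 \cdot 4 = -6 + 4 = -2$)
$2755 + - 26 \left(\left(W{\left(3 \right)} + 4\right) + X{\left(6 \right)}\right) C{\left(1,-6 \right)} = 2755 + - 26 \left(\left(-2 + 4\right) + 6\right) \left(\left(-6\right) 1\right) = 2755 + - 26 \left(2 + 6\right) \left(-6\right) = 2755 + \left(-26\right) 8 \left(-6\right) = 2755 - -1248 = 2755 + 1248 = 4003$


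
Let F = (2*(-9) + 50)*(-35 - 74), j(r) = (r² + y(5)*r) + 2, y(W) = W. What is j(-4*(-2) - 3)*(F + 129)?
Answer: -174668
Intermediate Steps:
j(r) = 2 + r² + 5*r (j(r) = (r² + 5*r) + 2 = 2 + r² + 5*r)
F = -3488 (F = (-18 + 50)*(-109) = 32*(-109) = -3488)
j(-4*(-2) - 3)*(F + 129) = (2 + (-4*(-2) - 3)² + 5*(-4*(-2) - 3))*(-3488 + 129) = (2 + (8 - 3)² + 5*(8 - 3))*(-3359) = (2 + 5² + 5*5)*(-3359) = (2 + 25 + 25)*(-3359) = 52*(-3359) = -174668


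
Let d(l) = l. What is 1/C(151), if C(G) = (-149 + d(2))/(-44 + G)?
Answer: -107/147 ≈ -0.72789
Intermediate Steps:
C(G) = -147/(-44 + G) (C(G) = (-149 + 2)/(-44 + G) = -147/(-44 + G))
1/C(151) = 1/(-147/(-44 + 151)) = 1/(-147/107) = -107/147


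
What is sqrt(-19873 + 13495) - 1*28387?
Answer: -28387 + I*sqrt(6378) ≈ -28387.0 + 79.862*I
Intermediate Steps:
sqrt(-19873 + 13495) - 1*28387 = sqrt(-6378) - 28387 = I*sqrt(6378) - 28387 = -28387 + I*sqrt(6378)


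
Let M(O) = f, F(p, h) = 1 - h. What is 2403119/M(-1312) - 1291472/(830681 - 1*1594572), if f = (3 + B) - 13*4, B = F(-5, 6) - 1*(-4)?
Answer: -1835656402429/38194550 ≈ -48061.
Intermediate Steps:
B = -1 (B = (1 - 1*6) - 1*(-4) = (1 - 6) + 4 = -5 + 4 = -1)
f = -50 (f = (3 - 1) - 13*4 = 2 - 52 = -50)
M(O) = -50
2403119/M(-1312) - 1291472/(830681 - 1*1594572) = 2403119/(-50) - 1291472/(830681 - 1*1594572) = 2403119*(-1/50) - 1291472/(830681 - 1594572) = -2403119/50 - 1291472/(-763891) = -2403119/50 - 1291472*(-1/763891) = -2403119/50 + 1291472/763891 = -1835656402429/38194550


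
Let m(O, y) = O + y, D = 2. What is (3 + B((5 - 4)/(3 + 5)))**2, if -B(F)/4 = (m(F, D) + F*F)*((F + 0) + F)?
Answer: 3025/4096 ≈ 0.73853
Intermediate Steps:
B(F) = -8*F*(2 + F + F**2) (B(F) = -4*((F + 2) + F*F)*((F + 0) + F) = -4*((2 + F) + F**2)*(F + F) = -4*(2 + F + F**2)*2*F = -8*F*(2 + F + F**2))
(3 + B((5 - 4)/(3 + 5)))**2 = (3 - 8*(5 - 4)/(3 + 5)*(2 + (5 - 4)/(3 + 5) + ((5 - 4)/(3 + 5))**2))**2 = (3 - 8*1/8*(2 + 1/8 + (1/8)**2))**2 = (3 - 8*1/8*(2 + 1/8 + 1/64))**2 = (3 - 8*1/8*137/64)**2 = (3 - 137/64)**2 = (55/64)**2 = 3025/4096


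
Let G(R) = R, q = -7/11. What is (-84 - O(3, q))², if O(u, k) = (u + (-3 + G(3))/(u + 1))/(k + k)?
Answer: 1306449/196 ≈ 6665.6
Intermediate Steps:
q = -7/11 (q = -7*1/11 = -7/11 ≈ -0.63636)
O(u, k) = u/(2*k) (O(u, k) = (u + (-3 + 3)/(u + 1))/(k + k) = (u + 0/(1 + u))/((2*k)) = (u + 0)*(1/(2*k)) = u*(1/(2*k)) = u/(2*k))
(-84 - O(3, q))² = (-84 - 3/(2*(-7/11)))² = (-84 - 3*(-11)/(2*7))² = (-84 - 1*(-33/14))² = (-84 + 33/14)² = (-1143/14)² = 1306449/196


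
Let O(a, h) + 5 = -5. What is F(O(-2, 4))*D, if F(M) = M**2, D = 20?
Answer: 2000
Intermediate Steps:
O(a, h) = -10 (O(a, h) = -5 - 5 = -10)
F(O(-2, 4))*D = (-10)**2*20 = 100*20 = 2000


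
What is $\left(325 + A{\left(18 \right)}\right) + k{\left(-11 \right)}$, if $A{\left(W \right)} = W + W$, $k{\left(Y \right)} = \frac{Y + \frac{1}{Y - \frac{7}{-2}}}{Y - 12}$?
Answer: $\frac{124712}{345} \approx 361.48$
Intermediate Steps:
$k{\left(Y \right)} = \frac{Y + \frac{1}{\frac{7}{2} + Y}}{-12 + Y}$ ($k{\left(Y \right)} = \frac{Y + \frac{1}{Y - - \frac{7}{2}}}{-12 + Y} = \frac{Y + \frac{1}{Y + \frac{7}{2}}}{-12 + Y} = \frac{Y + \frac{1}{\frac{7}{2} + Y}}{-12 + Y}$)
$A{\left(W \right)} = 2 W$
$\left(325 + A{\left(18 \right)}\right) + k{\left(-11 \right)} = \left(325 + 2 \cdot 18\right) + \frac{2 + 2 \left(-11\right)^{2} + 7 \left(-11\right)}{-84 - -187 + 2 \left(-11\right)^{2}} = \left(325 + 36\right) + \frac{2 + 2 \cdot 121 - 77}{-84 + 187 + 2 \cdot 121} = 361 + \frac{2 + 242 - 77}{-84 + 187 + 242} = 361 + \frac{1}{345} \cdot 167 = 361 + \frac{167}{345} = \frac{124712}{345}$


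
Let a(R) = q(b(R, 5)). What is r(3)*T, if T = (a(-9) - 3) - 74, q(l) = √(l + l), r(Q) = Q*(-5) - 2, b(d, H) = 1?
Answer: 1309 - 17*√2 ≈ 1285.0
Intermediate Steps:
r(Q) = -2 - 5*Q (r(Q) = -5*Q - 2 = -2 - 5*Q)
q(l) = √2*√l (q(l) = √(2*l) = √2*√l)
a(R) = √2 (a(R) = √2*√1 = √2*1 = √2)
T = -77 + √2 (T = (√2 - 3) - 74 = (-3 + √2) - 74 = -77 + √2 ≈ -75.586)
r(3)*T = (-2 - 5*3)*(-77 + √2) = (-2 - 15)*(-77 + √2) = -17*(-77 + √2) = 1309 - 17*√2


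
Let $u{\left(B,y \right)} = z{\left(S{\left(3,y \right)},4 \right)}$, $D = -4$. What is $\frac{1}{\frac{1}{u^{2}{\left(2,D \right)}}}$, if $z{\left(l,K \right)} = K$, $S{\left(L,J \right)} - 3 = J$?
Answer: $16$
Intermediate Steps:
$S{\left(L,J \right)} = 3 + J$
$u{\left(B,y \right)} = 4$
$\frac{1}{\frac{1}{u^{2}{\left(2,D \right)}}} = \frac{1}{\frac{1}{4^{2}}} = \frac{1}{\frac{1}{16}} = 16$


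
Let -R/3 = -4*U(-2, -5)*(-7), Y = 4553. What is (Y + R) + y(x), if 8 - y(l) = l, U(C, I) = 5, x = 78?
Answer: 4063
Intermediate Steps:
y(l) = 8 - l
R = -420 (R = -3*(-4*5)*(-7) = -(-60)*(-7) = -3*140 = -420)
(Y + R) + y(x) = (4553 - 420) + (8 - 1*78) = 4133 + (8 - 78) = 4133 - 70 = 4063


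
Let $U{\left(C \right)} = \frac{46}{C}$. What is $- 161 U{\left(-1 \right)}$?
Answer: $7406$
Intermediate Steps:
$- 161 U{\left(-1 \right)} = - 161 \frac{46}{-1} = - 161 \cdot 46 \left(-1\right) = \left(-161\right) \left(-46\right) = 7406$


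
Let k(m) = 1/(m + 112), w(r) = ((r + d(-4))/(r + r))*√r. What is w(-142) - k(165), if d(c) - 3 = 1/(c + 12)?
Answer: -1/277 + 1111*I*√142/2272 ≈ -0.0036101 + 5.8271*I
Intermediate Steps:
d(c) = 3 + 1/(12 + c) (d(c) = 3 + 1/(c + 12) = 3 + 1/(12 + c))
w(r) = (25/8 + r)/(2*√r) (w(r) = ((r + (37 + 3*(-4))/(12 - 4))/(r + r))*√r = ((r + (37 - 12)/8)/((2*r)))*√r = ((r + (⅛)*25)*(1/(2*r)))*√r = ((r + 25/8)*(1/(2*r)))*√r = ((25/8 + r)*(1/(2*r)))*√r = ((25/8 + r)/(2*r))*√r = (25/8 + r)/(2*√r))
k(m) = 1/(112 + m)
w(-142) - k(165) = (25 + 8*(-142))/(16*√(-142)) - 1/(112 + 165) = (-I*√142/142)*(25 - 1136)/16 - 1/277 = (1/16)*(-I*√142/142)*(-1111) - 1*1/277 = 1111*I*√142/2272 - 1/277 = -1/277 + 1111*I*√142/2272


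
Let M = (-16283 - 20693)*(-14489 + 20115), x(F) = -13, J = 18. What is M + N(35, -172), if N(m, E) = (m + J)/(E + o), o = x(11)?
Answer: -38484990613/185 ≈ -2.0803e+8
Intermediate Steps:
o = -13
N(m, E) = (18 + m)/(-13 + E) (N(m, E) = (m + 18)/(E - 13) = (18 + m)/(-13 + E))
M = -208026976 (M = -36976*5626 = -208026976)
M + N(35, -172) = -208026976 + (18 + 35)/(-13 - 172) = -208026976 + 53/(-185) = -208026976 - 1/185*53 = -208026976 - 53/185 = -38484990613/185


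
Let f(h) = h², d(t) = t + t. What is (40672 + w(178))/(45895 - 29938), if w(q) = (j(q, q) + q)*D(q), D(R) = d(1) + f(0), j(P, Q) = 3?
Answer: 13678/5319 ≈ 2.5715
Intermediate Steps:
d(t) = 2*t
D(R) = 2 (D(R) = 2*1 + 0² = 2 + 0 = 2)
w(q) = 6 + 2*q (w(q) = (3 + q)*2 = 6 + 2*q)
(40672 + w(178))/(45895 - 29938) = (40672 + (6 + 2*178))/(45895 - 29938) = (40672 + (6 + 356))/15957 = (40672 + 362)*(1/15957) = 41034*(1/15957) = 13678/5319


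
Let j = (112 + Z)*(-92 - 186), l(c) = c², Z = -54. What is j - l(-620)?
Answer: -400524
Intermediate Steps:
j = -16124 (j = (112 - 54)*(-92 - 186) = 58*(-278) = -16124)
j - l(-620) = -16124 - 1*(-620)² = -16124 - 1*384400 = -16124 - 384400 = -400524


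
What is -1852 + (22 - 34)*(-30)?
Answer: -1492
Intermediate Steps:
-1852 + (22 - 34)*(-30) = -1852 - 12*(-30) = -1852 + 360 = -1492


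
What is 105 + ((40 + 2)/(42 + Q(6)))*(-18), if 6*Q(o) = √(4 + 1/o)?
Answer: 33146463/380999 + 22680*√6/380999 ≈ 87.145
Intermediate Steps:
Q(o) = √(4 + 1/o)/6
105 + ((40 + 2)/(42 + Q(6)))*(-18) = 105 + ((40 + 2)/(42 + √(4 + 1/6)/6))*(-18) = 105 + (42/(42 + √(4 + ⅙)/6))*(-18) = 105 + (42/(42 + √(25/6)/6))*(-18) = 105 + (42/(42 + (5*√6/6)/6))*(-18) = 105 + (42/(42 + 5*√6/36))*(-18) = 105 - 756/(42 + 5*√6/36)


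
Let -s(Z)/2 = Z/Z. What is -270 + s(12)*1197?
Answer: -2664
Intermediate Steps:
s(Z) = -2 (s(Z) = -2*Z/Z = -2*1 = -2)
-270 + s(12)*1197 = -270 - 2*1197 = -270 - 2394 = -2664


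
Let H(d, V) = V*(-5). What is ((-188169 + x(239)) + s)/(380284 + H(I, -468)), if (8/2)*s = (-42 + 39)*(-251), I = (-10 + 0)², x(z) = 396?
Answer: -750339/1530496 ≈ -0.49026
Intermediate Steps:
I = 100 (I = (-10)² = 100)
H(d, V) = -5*V
s = 753/4 (s = ((-42 + 39)*(-251))/4 = (-3*(-251))/4 = (¼)*753 = 753/4 ≈ 188.25)
((-188169 + x(239)) + s)/(380284 + H(I, -468)) = ((-188169 + 396) + 753/4)/(380284 - 5*(-468)) = (-187773 + 753/4)/(380284 + 2340) = -750339/4/382624 = -750339/4*1/382624 = -750339/1530496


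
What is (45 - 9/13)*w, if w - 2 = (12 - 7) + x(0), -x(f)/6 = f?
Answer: 4032/13 ≈ 310.15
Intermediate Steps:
x(f) = -6*f
w = 7 (w = 2 + ((12 - 7) - 6*0) = 2 + (5 + 0) = 2 + 5 = 7)
(45 - 9/13)*w = (45 - 9/13)*7 = (576/13)*7 = 4032/13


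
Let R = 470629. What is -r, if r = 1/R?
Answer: -1/470629 ≈ -2.1248e-6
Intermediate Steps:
r = 1/470629 ≈ 2.1248e-6
-r = -1*1/470629 = -1/470629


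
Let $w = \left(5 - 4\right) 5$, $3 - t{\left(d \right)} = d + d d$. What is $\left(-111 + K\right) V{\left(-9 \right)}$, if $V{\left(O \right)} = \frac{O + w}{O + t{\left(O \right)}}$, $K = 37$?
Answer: $- \frac{148}{39} \approx -3.7949$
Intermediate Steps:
$t{\left(d \right)} = 3 - d - d^{2}$ ($t{\left(d \right)} = 3 - \left(d + d d\right) = 3 - \left(d + d^{2}\right) = 3 - d - d^{2}$)
$w = 5$ ($w = 1 \cdot 5 = 5$)
$V{\left(O \right)} = \frac{5 + O}{3 - O^{2}}$ ($V{\left(O \right)} = \frac{O + 5}{O - \left(-3 + O + O^{2}\right)} = \frac{5 + O}{3 - O^{2}}$)
$\left(-111 + K\right) V{\left(-9 \right)} = \left(-111 + 37\right) \frac{-5 - -9}{-3 + \left(-9\right)^{2}} = - 74 \frac{-5 + 9}{-3 + 81} = - 74 \cdot \frac{1}{78} \cdot 4 = \left(-74\right) \frac{2}{39} = - \frac{148}{39}$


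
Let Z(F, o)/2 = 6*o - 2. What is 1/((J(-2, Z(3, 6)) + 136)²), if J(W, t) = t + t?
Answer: 1/73984 ≈ 1.3516e-5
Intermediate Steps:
Z(F, o) = -4 + 12*o (Z(F, o) = 2*(6*o - 2) = 2*(-2 + 6*o) = -4 + 12*o)
J(W, t) = 2*t
1/((J(-2, Z(3, 6)) + 136)²) = 1/((2*(-4 + 12*6) + 136)²) = 1/((2*(-4 + 72) + 136)²) = 1/((2*68 + 136)²) = 1/((136 + 136)²) = 1/(272²) = 1/73984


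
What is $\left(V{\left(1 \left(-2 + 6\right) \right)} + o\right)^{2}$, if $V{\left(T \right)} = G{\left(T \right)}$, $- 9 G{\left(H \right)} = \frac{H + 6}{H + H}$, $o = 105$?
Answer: $\frac{14250625}{1296} \approx 10996.0$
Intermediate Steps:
$G{\left(H \right)} = - \frac{6 + H}{18 H}$ ($G{\left(H \right)} = - \frac{\left(H + 6\right) \frac{1}{H + H}}{9} = - \frac{\left(6 + H\right) \frac{1}{2 H}}{9} = - \frac{\frac{1}{2} \frac{1}{H} \left(6 + H\right)}{9} = - \frac{6 + H}{18 H}$)
$V{\left(T \right)} = \frac{-6 - T}{18 T}$
$\left(V{\left(1 \left(-2 + 6\right) \right)} + o\right)^{2} = \left(\frac{-6 - 1 \left(-2 + 6\right)}{18 \cdot 1 \left(-2 + 6\right)} + 105\right)^{2} = \left(\frac{-6 - 1 \cdot 4}{18 \cdot 1 \cdot 4} + 105\right)^{2} = \left(\frac{-6 - 4}{18 \cdot 4} + 105\right)^{2} = \left(\frac{1}{18} \cdot \frac{1}{4} \left(-6 - 4\right) + 105\right)^{2} = \left(\frac{1}{18} \cdot \frac{1}{4} \left(-10\right) + 105\right)^{2} = \left(- \frac{5}{36} + 105\right)^{2} = \left(\frac{3775}{36}\right)^{2} = \frac{14250625}{1296}$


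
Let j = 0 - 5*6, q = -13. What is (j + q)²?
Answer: 1849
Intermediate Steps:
j = -30 (j = 0 - 30 = -30)
(j + q)² = (-30 - 13)² = (-43)² = 1849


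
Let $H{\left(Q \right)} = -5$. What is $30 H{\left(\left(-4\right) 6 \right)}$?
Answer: $-150$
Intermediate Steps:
$30 H{\left(\left(-4\right) 6 \right)} = 30 \left(-5\right) = -150$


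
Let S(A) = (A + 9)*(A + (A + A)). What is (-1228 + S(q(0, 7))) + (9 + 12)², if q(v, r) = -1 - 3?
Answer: -847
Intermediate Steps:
q(v, r) = -4
S(A) = 3*A*(9 + A) (S(A) = (9 + A)*(A + 2*A) = (9 + A)*(3*A) = 3*A*(9 + A))
(-1228 + S(q(0, 7))) + (9 + 12)² = (-1228 + 3*(-4)*(9 - 4)) + (9 + 12)² = (-1228 + 3*(-4)*5) + 21² = (-1228 - 60) + 441 = -1288 + 441 = -847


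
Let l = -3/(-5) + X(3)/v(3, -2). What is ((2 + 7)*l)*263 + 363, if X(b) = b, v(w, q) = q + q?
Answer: 159/20 ≈ 7.9500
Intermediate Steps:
v(w, q) = 2*q
l = -3/20 (l = -3/(-5) + 3/((2*(-2))) = -3*(-⅕) + 3/(-4) = ⅗ + 3*(-¼) = ⅗ - ¾ = -3/20 ≈ -0.15000)
((2 + 7)*l)*263 + 363 = ((2 + 7)*(-3/20))*263 + 363 = (9*(-3/20))*263 + 363 = -27/20*263 + 363 = -7101/20 + 363 = 159/20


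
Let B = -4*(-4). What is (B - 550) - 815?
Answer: -1349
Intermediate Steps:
B = 16
(B - 550) - 815 = (16 - 550) - 815 = -534 - 815 = -1349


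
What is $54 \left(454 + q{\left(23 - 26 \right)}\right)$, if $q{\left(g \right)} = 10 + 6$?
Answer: $25380$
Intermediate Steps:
$q{\left(g \right)} = 16$
$54 \left(454 + q{\left(23 - 26 \right)}\right) = 54 \left(454 + 16\right) = 54 \cdot 470 = 25380$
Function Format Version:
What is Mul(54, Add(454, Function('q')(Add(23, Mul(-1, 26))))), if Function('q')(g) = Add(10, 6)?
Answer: 25380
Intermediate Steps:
Function('q')(g) = 16
Mul(54, Add(454, Function('q')(Add(23, Mul(-1, 26))))) = Mul(54, Add(454, 16)) = Mul(54, 470) = 25380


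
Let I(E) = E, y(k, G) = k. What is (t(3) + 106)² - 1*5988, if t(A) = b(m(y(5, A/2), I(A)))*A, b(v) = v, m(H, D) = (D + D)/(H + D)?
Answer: 91681/16 ≈ 5730.1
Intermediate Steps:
m(H, D) = 2*D/(D + H) (m(H, D) = (2*D)/(D + H) = 2*D/(D + H))
t(A) = 2*A²/(5 + A) (t(A) = (2*A/(A + 5))*A = (2*A/(5 + A))*A = 2*A²/(5 + A))
(t(3) + 106)² - 1*5988 = (2*3²/(5 + 3) + 106)² - 1*5988 = (2*9/8 + 106)² - 5988 = (2*9*(⅛) + 106)² - 5988 = (9/4 + 106)² - 5988 = (433/4)² - 5988 = 187489/16 - 5988 = 91681/16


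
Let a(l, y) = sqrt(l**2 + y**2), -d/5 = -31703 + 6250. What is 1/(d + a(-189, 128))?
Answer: 25453/3239265624 - sqrt(52105)/16196328120 ≈ 7.8436e-6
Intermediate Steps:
d = 127265 (d = -5*(-31703 + 6250) = -5*(-25453) = 127265)
1/(d + a(-189, 128)) = 1/(127265 + sqrt((-189)**2 + 128**2)) = 1/(127265 + sqrt(35721 + 16384)) = 1/(127265 + sqrt(52105))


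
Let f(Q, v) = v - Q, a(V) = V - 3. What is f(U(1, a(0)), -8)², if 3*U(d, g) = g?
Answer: 49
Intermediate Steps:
a(V) = -3 + V
U(d, g) = g/3
f(U(1, a(0)), -8)² = (-8 - (-3 + 0)/3)² = (-8 - (-3)/3)² = (-8 - 1*(-1))² = (-8 + 1)² = (-7)² = 49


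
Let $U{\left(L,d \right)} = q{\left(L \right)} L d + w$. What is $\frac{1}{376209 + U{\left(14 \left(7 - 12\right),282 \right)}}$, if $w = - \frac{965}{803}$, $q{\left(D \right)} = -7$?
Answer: $\frac{803}{413053402} \approx 1.9441 \cdot 10^{-6}$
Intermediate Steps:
$w = - \frac{965}{803}$ ($w = \left(-965\right) \frac{1}{803} = - \frac{965}{803} \approx -1.2017$)
$U{\left(L,d \right)} = - \frac{965}{803} - 7 L d$ ($U{\left(L,d \right)} = - 7 L d - \frac{965}{803} = - \frac{965}{803} - 7 L d$)
$\frac{1}{376209 + U{\left(14 \left(7 - 12\right),282 \right)}} = \frac{1}{376209 - \left(\frac{965}{803} + 7 \cdot 14 \left(7 - 12\right) 282\right)} = \frac{1}{376209 - \left(\frac{965}{803} + 7 \cdot 14 \left(-5\right) 282\right)} = \frac{1}{376209 - \left(\frac{965}{803} - 138180\right)} = \frac{1}{376209 + \left(- \frac{965}{803} + 138180\right)} = \frac{1}{376209 + \frac{110957575}{803}} = \frac{1}{\frac{413053402}{803}} = \frac{803}{413053402}$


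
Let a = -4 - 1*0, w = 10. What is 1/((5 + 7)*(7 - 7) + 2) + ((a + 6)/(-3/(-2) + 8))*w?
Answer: 99/38 ≈ 2.6053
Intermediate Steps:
a = -4 (a = -4 + 0 = -4)
1/((5 + 7)*(7 - 7) + 2) + ((a + 6)/(-3/(-2) + 8))*w = 1/((5 + 7)*(7 - 7) + 2) + ((-4 + 6)/(-3/(-2) + 8))*10 = 1/(12*0 + 2) + (2/(-3*(-½) + 8))*10 = 1/(0 + 2) + (2/(3/2 + 8))*10 = 1/2 + (2/(19/2))*10 = ½ + (2*(2/19))*10 = ½ + (4/19)*10 = ½ + 40/19 = 99/38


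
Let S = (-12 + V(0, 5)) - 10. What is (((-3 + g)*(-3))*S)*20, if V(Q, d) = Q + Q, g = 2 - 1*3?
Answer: -5280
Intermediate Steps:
g = -1 (g = 2 - 3 = -1)
V(Q, d) = 2*Q
S = -22 (S = (-12 + 2*0) - 10 = (-12 + 0) - 10 = -12 - 10 = -22)
(((-3 + g)*(-3))*S)*20 = (((-3 - 1)*(-3))*(-22))*20 = (-4*(-3)*(-22))*20 = (12*(-22))*20 = -264*20 = -5280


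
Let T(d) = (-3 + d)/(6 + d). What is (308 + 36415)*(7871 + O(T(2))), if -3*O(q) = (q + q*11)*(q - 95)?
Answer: 4596801525/16 ≈ 2.8730e+8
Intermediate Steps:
T(d) = (-3 + d)/(6 + d)
O(q) = -4*q*(-95 + q) (O(q) = -(q + q*11)*(q - 95)/3 = -(q + 11*q)*(-95 + q)/3 = -12*q*(-95 + q)/3 = -4*q*(-95 + q))
(308 + 36415)*(7871 + O(T(2))) = (308 + 36415)*(7871 + 4*((-3 + 2)/(6 + 2))*(95 - (-3 + 2)/(6 + 2))) = 36723*(7871 + 4*(-1/8)*(95 - (-1)/8)) = 36723*(7871 + 4*((⅛)*(-1))*(95 - (-1)/8)) = 36723*(7871 + 4*(-⅛)*(95 - 1*(-⅛))) = 36723*(7871 + 4*(-⅛)*(95 + ⅛)) = 36723*(7871 + 4*(-⅛)*(761/8)) = 36723*(7871 - 761/16) = 36723*(125175/16) = 4596801525/16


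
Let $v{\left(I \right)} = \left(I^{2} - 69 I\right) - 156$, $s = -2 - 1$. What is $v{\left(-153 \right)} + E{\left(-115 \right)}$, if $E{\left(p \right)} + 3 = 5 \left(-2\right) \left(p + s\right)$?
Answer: $34987$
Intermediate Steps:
$s = -3$ ($s = -2 - 1 = -3$)
$E{\left(p \right)} = 27 - 10 p$ ($E{\left(p \right)} = -3 + 5 \left(-2\right) \left(p - 3\right) = -3 - 10 \left(-3 + p\right) = -3 - \left(-30 + 10 p\right) = 27 - 10 p$)
$v{\left(I \right)} = -156 + I^{2} - 69 I$
$v{\left(-153 \right)} + E{\left(-115 \right)} = \left(-156 + \left(-153\right)^{2} - -10557\right) + \left(27 - -1150\right) = \left(-156 + 23409 + 10557\right) + \left(27 + 1150\right) = 33810 + 1177 = 34987$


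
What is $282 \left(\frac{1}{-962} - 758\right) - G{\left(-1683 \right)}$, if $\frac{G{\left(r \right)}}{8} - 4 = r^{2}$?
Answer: $- \frac{11002249841}{481} \approx -2.2874 \cdot 10^{7}$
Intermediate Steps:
$G{\left(r \right)} = 32 + 8 r^{2}$
$282 \left(\frac{1}{-962} - 758\right) - G{\left(-1683 \right)} = 282 \left(\frac{1}{-962} - 758\right) - \left(32 + 8 \left(-1683\right)^{2}\right) = 282 \left(- \frac{1}{962} - 758\right) - \left(32 + 8 \cdot 2832489\right) = 282 \left(- \frac{729197}{962}\right) - \left(32 + 22659912\right) = - \frac{102816777}{481} - 22659944 = - \frac{11002249841}{481}$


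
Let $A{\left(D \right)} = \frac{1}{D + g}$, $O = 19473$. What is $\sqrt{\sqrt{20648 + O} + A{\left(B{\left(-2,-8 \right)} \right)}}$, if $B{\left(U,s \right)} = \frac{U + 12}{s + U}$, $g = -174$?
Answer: $\frac{\sqrt{-7 + 1225 \sqrt{40121}}}{35} \approx 14.153$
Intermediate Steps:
$B{\left(U,s \right)} = \frac{12 + U}{U + s}$
$A{\left(D \right)} = \frac{1}{-174 + D}$ ($A{\left(D \right)} = \frac{1}{D - 174} = \frac{1}{-174 + D}$)
$\sqrt{\sqrt{20648 + O} + A{\left(B{\left(-2,-8 \right)} \right)}} = \sqrt{\sqrt{20648 + 19473} + \frac{1}{-174 + \frac{12 - 2}{-2 - 8}}} = \sqrt{\sqrt{40121} + \frac{1}{-174 + \frac{1}{-10} \cdot 10}} = \sqrt{\sqrt{40121} + \frac{1}{-174 - 1}} = \sqrt{\sqrt{40121} + \frac{1}{-175}} = \sqrt{\sqrt{40121} - \frac{1}{175}} = \sqrt{- \frac{1}{175} + \sqrt{40121}}$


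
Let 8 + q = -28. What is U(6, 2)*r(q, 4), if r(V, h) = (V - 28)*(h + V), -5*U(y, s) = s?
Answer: -4096/5 ≈ -819.20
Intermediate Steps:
q = -36 (q = -8 - 28 = -36)
U(y, s) = -s/5
r(V, h) = (-28 + V)*(V + h)
U(6, 2)*r(q, 4) = (-⅕*2)*((-36)² - 28*(-36) - 28*4 - 36*4) = -2*(1296 + 1008 - 112 - 144)/5 = -⅖*2048 = -4096/5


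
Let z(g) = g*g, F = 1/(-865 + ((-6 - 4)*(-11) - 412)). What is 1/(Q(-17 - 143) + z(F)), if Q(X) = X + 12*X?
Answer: -1361889/2832729119 ≈ -0.00048077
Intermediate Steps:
Q(X) = 13*X
F = -1/1167 (F = 1/(-865 + (-10*(-11) - 412)) = 1/(-865 + (110 - 412)) = 1/(-865 - 302) = 1/(-1167) = -1/1167 ≈ -0.00085690)
z(g) = g²
1/(Q(-17 - 143) + z(F)) = 1/(13*(-17 - 143) + (-1/1167)²) = 1/(13*(-160) + 1/1361889) = 1/(-2080 + 1/1361889) = 1/(-2832729119/1361889) = -1361889/2832729119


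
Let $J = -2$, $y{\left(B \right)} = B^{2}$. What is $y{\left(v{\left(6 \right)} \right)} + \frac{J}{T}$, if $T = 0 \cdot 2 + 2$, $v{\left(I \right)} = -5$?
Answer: $24$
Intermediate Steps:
$T = 2$ ($T = 0 + 2 = 2$)
$y{\left(v{\left(6 \right)} \right)} + \frac{J}{T} = \left(-5\right)^{2} - \frac{2}{2} = 25 - 1 = 24$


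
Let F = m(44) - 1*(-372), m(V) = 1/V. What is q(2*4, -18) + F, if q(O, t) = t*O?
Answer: 10033/44 ≈ 228.02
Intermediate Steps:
q(O, t) = O*t
F = 16369/44 (F = 1/44 - 1*(-372) = 1/44 + 372 = 16369/44 ≈ 372.02)
q(2*4, -18) + F = (2*4)*(-18) + 16369/44 = 8*(-18) + 16369/44 = -144 + 16369/44 = 10033/44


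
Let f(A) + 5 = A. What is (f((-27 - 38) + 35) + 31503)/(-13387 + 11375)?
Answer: -7867/503 ≈ -15.640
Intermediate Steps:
f(A) = -5 + A
(f((-27 - 38) + 35) + 31503)/(-13387 + 11375) = ((-5 + ((-27 - 38) + 35)) + 31503)/(-13387 + 11375) = ((-5 + (-65 + 35)) + 31503)/(-2012) = ((-5 - 30) + 31503)*(-1/2012) = (-35 + 31503)*(-1/2012) = 31468*(-1/2012) = -7867/503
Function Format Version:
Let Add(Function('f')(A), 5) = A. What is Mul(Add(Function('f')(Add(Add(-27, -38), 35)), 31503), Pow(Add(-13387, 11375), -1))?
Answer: Rational(-7867, 503) ≈ -15.640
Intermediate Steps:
Function('f')(A) = Add(-5, A)
Mul(Add(Function('f')(Add(Add(-27, -38), 35)), 31503), Pow(Add(-13387, 11375), -1)) = Mul(Add(Add(-5, Add(Add(-27, -38), 35)), 31503), Pow(Add(-13387, 11375), -1)) = Mul(Add(Add(-5, Add(-65, 35)), 31503), Pow(-2012, -1)) = Mul(Add(Add(-5, -30), 31503), Rational(-1, 2012)) = Mul(Add(-35, 31503), Rational(-1, 2012)) = Mul(31468, Rational(-1, 2012)) = Rational(-7867, 503)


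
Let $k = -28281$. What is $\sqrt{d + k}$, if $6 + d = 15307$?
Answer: $2 i \sqrt{3245} \approx 113.93 i$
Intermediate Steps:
$d = 15301$ ($d = -6 + 15307 = 15301$)
$\sqrt{d + k} = \sqrt{15301 - 28281} = \sqrt{-12980} = 2 i \sqrt{3245}$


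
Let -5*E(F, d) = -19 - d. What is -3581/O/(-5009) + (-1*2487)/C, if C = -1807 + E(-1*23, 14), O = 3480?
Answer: 108395350181/78458371320 ≈ 1.3816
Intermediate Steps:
E(F, d) = 19/5 + d/5 (E(F, d) = -(-19 - d)/5 = 19/5 + d/5)
C = -9002/5 (C = -1807 + (19/5 + (⅕)*14) = -1807 + (19/5 + 14/5) = -1807 + 33/5 = -9002/5 ≈ -1800.4)
-3581/O/(-5009) + (-1*2487)/C = -3581/3480/(-5009) + (-1*2487)/(-9002/5) = -3581*1/3480*(-1/5009) - 2487*(-5/9002) = -3581/3480*(-1/5009) + 12435/9002 = 3581/17431320 + 12435/9002 = 108395350181/78458371320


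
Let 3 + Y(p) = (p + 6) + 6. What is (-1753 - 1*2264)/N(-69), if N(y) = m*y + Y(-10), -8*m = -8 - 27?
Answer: 32136/2423 ≈ 13.263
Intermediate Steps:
Y(p) = 9 + p (Y(p) = -3 + ((p + 6) + 6) = -3 + ((6 + p) + 6) = -3 + (12 + p) = 9 + p)
m = 35/8 (m = -(-8 - 27)/8 = -⅛*(-35) = 35/8 ≈ 4.3750)
N(y) = -1 + 35*y/8 (N(y) = 35*y/8 + (9 - 10) = 35*y/8 - 1 = -1 + 35*y/8)
(-1753 - 1*2264)/N(-69) = (-1753 - 1*2264)/(-1 + (35/8)*(-69)) = (-1753 - 2264)/(-1 - 2415/8) = -4017/(-2423/8) = -4017*(-8/2423) = 32136/2423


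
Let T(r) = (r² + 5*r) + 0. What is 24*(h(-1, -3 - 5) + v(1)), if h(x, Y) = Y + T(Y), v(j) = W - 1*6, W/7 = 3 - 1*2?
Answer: 408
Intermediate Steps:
T(r) = r² + 5*r
W = 7 (W = 7*(3 - 1*2) = 7*(3 - 2) = 7*1 = 7)
v(j) = 1 (v(j) = 7 - 1*6 = 7 - 6 = 1)
h(x, Y) = Y + Y*(5 + Y)
24*(h(-1, -3 - 5) + v(1)) = 24*((-3 - 5)*(6 + (-3 - 5)) + 1) = 24*(-8*(6 - 8) + 1) = 24*(-8*(-2) + 1) = 24*(16 + 1) = 24*17 = 408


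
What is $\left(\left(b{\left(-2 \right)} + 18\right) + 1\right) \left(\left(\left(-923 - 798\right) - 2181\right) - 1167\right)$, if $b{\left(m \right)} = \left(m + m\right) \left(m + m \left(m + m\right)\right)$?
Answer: $25345$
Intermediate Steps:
$b{\left(m \right)} = 2 m \left(m + 2 m^{2}\right)$ ($b{\left(m \right)} = 2 m \left(m + m 2 m\right) = 2 m \left(m + 2 m^{2}\right)$)
$\left(\left(b{\left(-2 \right)} + 18\right) + 1\right) \left(\left(\left(-923 - 798\right) - 2181\right) - 1167\right) = \left(\left(\left(-2\right)^{2} \left(2 + 4 \left(-2\right)\right) + 18\right) + 1\right) \left(\left(\left(-923 - 798\right) - 2181\right) - 1167\right) = \left(\left(4 \left(2 - 8\right) + 18\right) + 1\right) \left(\left(\left(-923 - 798\right) - 2181\right) - 1167\right) = \left(\left(4 \left(-6\right) + 18\right) + 1\right) \left(\left(-1721 - 2181\right) - 1167\right) = \left(\left(-24 + 18\right) + 1\right) \left(-3902 - 1167\right) = \left(-6 + 1\right) \left(-5069\right) = \left(-5\right) \left(-5069\right) = 25345$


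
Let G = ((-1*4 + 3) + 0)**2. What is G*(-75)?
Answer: -75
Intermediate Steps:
G = 1 (G = ((-4 + 3) + 0)**2 = (-1 + 0)**2 = (-1)**2 = 1)
G*(-75) = 1*(-75) = -75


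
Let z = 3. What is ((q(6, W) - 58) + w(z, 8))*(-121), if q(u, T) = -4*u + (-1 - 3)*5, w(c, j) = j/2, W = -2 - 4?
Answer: 11858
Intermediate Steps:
W = -6
w(c, j) = j/2 (w(c, j) = j*(½) = j/2)
q(u, T) = -20 - 4*u (q(u, T) = -4*u - 4*5 = -4*u - 20 = -20 - 4*u)
((q(6, W) - 58) + w(z, 8))*(-121) = (((-20 - 4*6) - 58) + (½)*8)*(-121) = (((-20 - 24) - 58) + 4)*(-121) = ((-44 - 58) + 4)*(-121) = (-102 + 4)*(-121) = -98*(-121) = 11858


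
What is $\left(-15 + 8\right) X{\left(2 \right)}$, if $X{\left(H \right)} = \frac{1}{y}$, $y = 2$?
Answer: $- \frac{7}{2} \approx -3.5$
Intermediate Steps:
$X{\left(H \right)} = \frac{1}{2}$
$\left(-15 + 8\right) X{\left(2 \right)} = \left(-15 + 8\right) \frac{1}{2} = \left(-7\right) \frac{1}{2} = - \frac{7}{2}$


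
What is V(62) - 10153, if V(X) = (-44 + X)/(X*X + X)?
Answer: -2203200/217 ≈ -10153.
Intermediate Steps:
V(X) = (-44 + X)/(X + X**2) (V(X) = (-44 + X)/(X**2 + X) = (-44 + X)/(X + X**2))
V(62) - 10153 = (-44 + 62)/(62*(1 + 62)) - 10153 = (1/62)*18/63 - 10153 = (1/62)*(1/63)*18 - 10153 = 1/217 - 10153 = -2203200/217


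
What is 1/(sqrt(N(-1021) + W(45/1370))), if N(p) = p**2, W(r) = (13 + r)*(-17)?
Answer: sqrt(78245666798)/285568127 ≈ 0.00097954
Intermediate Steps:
W(r) = -221 - 17*r
1/(sqrt(N(-1021) + W(45/1370))) = 1/(sqrt((-1021)**2 + (-221 - 765/1370))) = 1/(sqrt(1042441 + (-221 - 765/1370))) = 1/(sqrt(1042441 + (-221 - 17*9/274))) = 1/(sqrt(1042441 + (-221 - 153/274))) = 1/(sqrt(1042441 - 60707/274)) = 1/(sqrt(285568127/274)) = 1/(sqrt(78245666798)/274) = sqrt(78245666798)/285568127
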